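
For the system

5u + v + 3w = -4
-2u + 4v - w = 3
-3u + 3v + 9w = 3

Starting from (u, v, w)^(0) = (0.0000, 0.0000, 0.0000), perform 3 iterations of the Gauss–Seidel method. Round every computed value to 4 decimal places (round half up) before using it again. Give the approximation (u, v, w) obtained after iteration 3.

Iteration 1:
  u = (-4 - (1)·0.0000 - (3)·0.0000) / (5) = -0.8000
  v = (3 - (-2)·-0.8000 - (-1)·0.0000) / (4) = 0.3500
  w = (3 - (-3)·-0.8000 - (3)·0.3500) / (9) = -0.0500
Iteration 2:
  u = (-4 - (1)·0.3500 - (3)·-0.0500) / (5) = -0.8400
  v = (3 - (-2)·-0.8400 - (-1)·-0.0500) / (4) = 0.3175
  w = (3 - (-3)·-0.8400 - (3)·0.3175) / (9) = -0.0525
Iteration 3:
  u = (-4 - (1)·0.3175 - (3)·-0.0525) / (5) = -0.8320
  v = (3 - (-2)·-0.8320 - (-1)·-0.0525) / (4) = 0.3209
  w = (3 - (-3)·-0.8320 - (3)·0.3209) / (9) = -0.0510

(-0.8320, 0.3209, -0.0510)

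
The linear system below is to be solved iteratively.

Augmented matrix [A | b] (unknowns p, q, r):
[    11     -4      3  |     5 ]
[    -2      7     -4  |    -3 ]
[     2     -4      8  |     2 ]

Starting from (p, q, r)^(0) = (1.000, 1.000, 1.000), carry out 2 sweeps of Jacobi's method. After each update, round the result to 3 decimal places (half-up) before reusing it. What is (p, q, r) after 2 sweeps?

Iteration 1:
  p = (5 - (-4)·1.000 - (3)·1.000) / (11) = 0.545
  q = (-3 - (-2)·1.000 - (-4)·1.000) / (7) = 0.429
  r = (2 - (2)·1.000 - (-4)·1.000) / (8) = 0.500
Iteration 2:
  p = (5 - (-4)·0.429 - (3)·0.500) / (11) = 0.474
  q = (-3 - (-2)·0.545 - (-4)·0.500) / (7) = 0.013
  r = (2 - (2)·0.545 - (-4)·0.429) / (8) = 0.328

(0.474, 0.013, 0.328)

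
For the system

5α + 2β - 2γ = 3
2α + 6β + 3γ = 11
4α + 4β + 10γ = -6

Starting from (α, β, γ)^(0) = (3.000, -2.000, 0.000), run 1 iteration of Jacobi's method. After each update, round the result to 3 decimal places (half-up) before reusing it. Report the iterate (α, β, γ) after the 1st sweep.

Iteration 1:
  α = (3 - (2)·-2.000 - (-2)·0.000) / (5) = 1.400
  β = (11 - (2)·3.000 - (3)·0.000) / (6) = 0.833
  γ = (-6 - (4)·3.000 - (4)·-2.000) / (10) = -1.000

(1.400, 0.833, -1.000)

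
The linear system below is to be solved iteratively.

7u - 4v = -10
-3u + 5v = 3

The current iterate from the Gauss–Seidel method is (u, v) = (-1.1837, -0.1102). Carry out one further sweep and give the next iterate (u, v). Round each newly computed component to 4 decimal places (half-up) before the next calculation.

(-1.4915, -0.2949)

One sweep:
  u = (-10 - (-4)·-0.1102) / (7) = -1.4915
  v = (3 - (-3)·-1.4915) / (5) = -0.2949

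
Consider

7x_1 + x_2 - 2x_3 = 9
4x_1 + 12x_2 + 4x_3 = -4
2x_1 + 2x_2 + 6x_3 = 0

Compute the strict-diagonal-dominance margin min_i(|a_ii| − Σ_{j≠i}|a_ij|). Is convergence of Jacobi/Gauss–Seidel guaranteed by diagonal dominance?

2

row 1: |7| − (1+2) = 4
row 2: |12| − (4+4) = 4
row 3: |6| − (2+2) = 2
minimum over rows = 2 → strictly diagonally dominant (convergence guaranteed)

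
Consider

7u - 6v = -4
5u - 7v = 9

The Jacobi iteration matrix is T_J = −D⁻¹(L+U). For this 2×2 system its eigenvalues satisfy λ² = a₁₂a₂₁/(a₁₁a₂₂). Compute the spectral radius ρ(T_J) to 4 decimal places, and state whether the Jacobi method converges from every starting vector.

0.7825

a₁₂a₂₁/(a₁₁a₂₂) = (-6)·(5) / ((7)·(-7)) = 0.612245
ρ = √|0.612245| = √0.612245 = 0.7825
ρ < 1, so Jacobi converges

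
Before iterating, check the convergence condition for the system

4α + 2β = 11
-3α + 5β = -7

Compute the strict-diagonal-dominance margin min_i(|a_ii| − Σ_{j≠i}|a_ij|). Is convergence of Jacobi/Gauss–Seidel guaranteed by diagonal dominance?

row 1: |4| − (2) = 2
row 2: |5| − (3) = 2
minimum over rows = 2 → strictly diagonally dominant (convergence guaranteed)

2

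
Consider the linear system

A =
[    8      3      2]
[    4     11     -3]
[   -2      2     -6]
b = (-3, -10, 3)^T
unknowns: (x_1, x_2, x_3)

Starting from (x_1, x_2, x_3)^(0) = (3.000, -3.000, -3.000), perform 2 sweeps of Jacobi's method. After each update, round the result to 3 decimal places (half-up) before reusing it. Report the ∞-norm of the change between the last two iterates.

Iteration 1:
  x_1 = (-3 - (3)·-3.000 - (2)·-3.000) / (8) = 1.500
  x_2 = (-10 - (4)·3.000 - (-3)·-3.000) / (11) = -2.818
  x_3 = (3 - (-2)·3.000 - (2)·-3.000) / (-6) = -2.500
Iteration 2:
  x_1 = (-3 - (3)·-2.818 - (2)·-2.500) / (8) = 1.307
  x_2 = (-10 - (4)·1.500 - (-3)·-2.500) / (11) = -2.136
  x_3 = (3 - (-2)·1.500 - (2)·-2.818) / (-6) = -1.939
Change: (-0.193, 0.682, 0.561) → max |·| = 0.682

0.682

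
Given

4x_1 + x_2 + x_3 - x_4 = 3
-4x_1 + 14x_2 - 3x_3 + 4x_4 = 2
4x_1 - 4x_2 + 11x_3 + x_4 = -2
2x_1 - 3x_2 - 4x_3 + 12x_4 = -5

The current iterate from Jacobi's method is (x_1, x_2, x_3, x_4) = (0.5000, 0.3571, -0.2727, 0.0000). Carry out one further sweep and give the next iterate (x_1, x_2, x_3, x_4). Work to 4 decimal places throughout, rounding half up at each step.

One sweep:
  x_1 = (3 - (1)·0.3571 - (1)·-0.2727 - (-1)·0.0000) / (4) = 0.7289
  x_2 = (2 - (-4)·0.5000 - (-3)·-0.2727 - (4)·0.0000) / (14) = 0.2273
  x_3 = (-2 - (4)·0.5000 - (-4)·0.3571 - (1)·0.0000) / (11) = -0.2338
  x_4 = (-5 - (2)·0.5000 - (-3)·0.3571 - (-4)·-0.2727) / (12) = -0.5016

(0.7289, 0.2273, -0.2338, -0.5016)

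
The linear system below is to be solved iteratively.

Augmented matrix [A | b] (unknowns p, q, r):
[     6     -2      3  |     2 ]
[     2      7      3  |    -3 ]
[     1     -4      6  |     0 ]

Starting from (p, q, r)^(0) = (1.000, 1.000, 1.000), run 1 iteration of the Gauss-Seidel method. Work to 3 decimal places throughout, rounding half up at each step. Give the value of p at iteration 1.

0.167

Iteration 1:
  p = (2 - (-2)·1.000 - (3)·1.000) / (6) = 0.167
  q = (-3 - (2)·0.167 - (3)·1.000) / (7) = -0.905
  r = (0 - (1)·0.167 - (-4)·-0.905) / (6) = -0.631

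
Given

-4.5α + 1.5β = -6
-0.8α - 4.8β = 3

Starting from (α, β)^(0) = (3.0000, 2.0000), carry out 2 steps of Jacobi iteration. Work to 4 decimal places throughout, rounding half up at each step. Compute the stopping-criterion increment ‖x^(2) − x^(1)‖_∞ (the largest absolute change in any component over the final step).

Iteration 1:
  α = (-6 - (1.5)·2.0000) / (-4.5) = 2.0000
  β = (3 - (-0.8)·3.0000) / (-4.8) = -1.1250
Iteration 2:
  α = (-6 - (1.5)·-1.1250) / (-4.5) = 0.9583
  β = (3 - (-0.8)·2.0000) / (-4.8) = -0.9583
Change: (-1.0417, 0.1667) → max |·| = 1.0417

1.0417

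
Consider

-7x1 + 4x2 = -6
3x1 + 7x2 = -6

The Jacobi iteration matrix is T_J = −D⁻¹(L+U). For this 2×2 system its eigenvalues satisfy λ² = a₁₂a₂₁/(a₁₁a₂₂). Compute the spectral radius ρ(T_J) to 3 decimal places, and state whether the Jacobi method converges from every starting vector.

a₁₂a₂₁/(a₁₁a₂₂) = (4)·(3) / ((-7)·(7)) = -0.244898
ρ = √|-0.244898| = √0.244898 = 0.495
ρ < 1, so Jacobi converges

0.495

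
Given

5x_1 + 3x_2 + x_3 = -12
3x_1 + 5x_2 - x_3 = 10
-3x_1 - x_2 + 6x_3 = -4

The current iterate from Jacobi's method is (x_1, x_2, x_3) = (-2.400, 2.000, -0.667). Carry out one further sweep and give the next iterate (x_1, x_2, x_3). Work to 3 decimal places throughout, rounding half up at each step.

(-3.467, 3.307, -1.533)

One sweep:
  x_1 = (-12 - (3)·2.000 - (1)·-0.667) / (5) = -3.467
  x_2 = (10 - (3)·-2.400 - (-1)·-0.667) / (5) = 3.307
  x_3 = (-4 - (-3)·-2.400 - (-1)·2.000) / (6) = -1.533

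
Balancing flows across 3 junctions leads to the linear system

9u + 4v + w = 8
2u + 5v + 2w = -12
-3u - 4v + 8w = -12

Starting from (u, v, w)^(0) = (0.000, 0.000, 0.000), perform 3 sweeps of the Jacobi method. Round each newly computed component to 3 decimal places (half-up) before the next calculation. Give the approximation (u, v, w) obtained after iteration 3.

Iteration 1:
  u = (8 - (4)·0.000 - (1)·0.000) / (9) = 0.889
  v = (-12 - (2)·0.000 - (2)·0.000) / (5) = -2.400
  w = (-12 - (-3)·0.000 - (-4)·0.000) / (8) = -1.500
Iteration 2:
  u = (8 - (4)·-2.400 - (1)·-1.500) / (9) = 2.122
  v = (-12 - (2)·0.889 - (2)·-1.500) / (5) = -2.156
  w = (-12 - (-3)·0.889 - (-4)·-2.400) / (8) = -2.367
Iteration 3:
  u = (8 - (4)·-2.156 - (1)·-2.367) / (9) = 2.110
  v = (-12 - (2)·2.122 - (2)·-2.367) / (5) = -2.302
  w = (-12 - (-3)·2.122 - (-4)·-2.156) / (8) = -1.782

(2.110, -2.302, -1.782)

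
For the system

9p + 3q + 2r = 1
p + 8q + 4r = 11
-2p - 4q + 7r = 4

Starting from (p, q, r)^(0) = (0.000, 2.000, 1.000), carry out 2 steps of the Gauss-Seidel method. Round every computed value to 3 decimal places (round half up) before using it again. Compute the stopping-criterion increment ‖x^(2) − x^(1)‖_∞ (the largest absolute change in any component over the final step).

0.364

Iteration 1:
  p = (1 - (3)·2.000 - (2)·1.000) / (9) = -0.778
  q = (11 - (1)·-0.778 - (4)·1.000) / (8) = 0.972
  r = (4 - (-2)·-0.778 - (-4)·0.972) / (7) = 0.905
Iteration 2:
  p = (1 - (3)·0.972 - (2)·0.905) / (9) = -0.414
  q = (11 - (1)·-0.414 - (4)·0.905) / (8) = 0.974
  r = (4 - (-2)·-0.414 - (-4)·0.974) / (7) = 1.010
Change: (0.364, 0.002, 0.105) → max |·| = 0.364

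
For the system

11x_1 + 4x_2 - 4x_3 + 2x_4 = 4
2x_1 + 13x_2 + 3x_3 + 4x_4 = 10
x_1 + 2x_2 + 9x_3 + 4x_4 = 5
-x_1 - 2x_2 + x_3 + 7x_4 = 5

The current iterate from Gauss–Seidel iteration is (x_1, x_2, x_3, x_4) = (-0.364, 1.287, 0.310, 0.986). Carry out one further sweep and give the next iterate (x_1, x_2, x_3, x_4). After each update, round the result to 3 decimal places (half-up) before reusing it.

(-0.171, 0.421, 0.043, 0.804)

One sweep:
  x_1 = (4 - (4)·1.287 - (-4)·0.310 - (2)·0.986) / (11) = -0.171
  x_2 = (10 - (2)·-0.171 - (3)·0.310 - (4)·0.986) / (13) = 0.421
  x_3 = (5 - (1)·-0.171 - (2)·0.421 - (4)·0.986) / (9) = 0.043
  x_4 = (5 - (-1)·-0.171 - (-2)·0.421 - (1)·0.043) / (7) = 0.804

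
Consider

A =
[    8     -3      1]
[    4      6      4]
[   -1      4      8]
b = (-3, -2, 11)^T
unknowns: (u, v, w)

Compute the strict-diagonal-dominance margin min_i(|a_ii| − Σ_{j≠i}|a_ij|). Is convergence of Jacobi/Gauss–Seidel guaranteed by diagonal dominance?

row 1: |8| − (3+1) = 4
row 2: |6| − (4+4) = -2
row 3: |8| − (1+4) = 3
minimum over rows = -2 → not strictly diagonally dominant

-2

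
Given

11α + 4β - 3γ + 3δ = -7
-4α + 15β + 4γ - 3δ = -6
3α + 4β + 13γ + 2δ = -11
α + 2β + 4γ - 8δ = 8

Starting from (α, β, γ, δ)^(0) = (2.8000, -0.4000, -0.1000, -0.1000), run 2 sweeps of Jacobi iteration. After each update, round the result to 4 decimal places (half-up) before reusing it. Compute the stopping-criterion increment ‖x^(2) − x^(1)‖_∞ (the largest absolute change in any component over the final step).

0.8499

Iteration 1:
  α = (-7 - (4)·-0.4000 - (-3)·-0.1000 - (3)·-0.1000) / (11) = -0.4909
  β = (-6 - (-4)·2.8000 - (4)·-0.1000 - (-3)·-0.1000) / (15) = 0.3533
  γ = (-11 - (3)·2.8000 - (4)·-0.4000 - (2)·-0.1000) / (13) = -1.3538
  δ = (8 - (1)·2.8000 - (2)·-0.4000 - (4)·-0.1000) / (-8) = -0.8000
Iteration 2:
  α = (-7 - (4)·0.3533 - (-3)·-1.3538 - (3)·-0.8000) / (11) = -0.9159
  β = (-6 - (-4)·-0.4909 - (4)·-1.3538 - (-3)·-0.8000) / (15) = -0.3299
  γ = (-11 - (3)·-0.4909 - (4)·0.3533 - (2)·-0.8000) / (13) = -0.7185
  δ = (8 - (1)·-0.4909 - (2)·0.3533 - (4)·-1.3538) / (-8) = -1.6499
Change: (-0.4250, -0.6832, 0.6353, -0.8499) → max |·| = 0.8499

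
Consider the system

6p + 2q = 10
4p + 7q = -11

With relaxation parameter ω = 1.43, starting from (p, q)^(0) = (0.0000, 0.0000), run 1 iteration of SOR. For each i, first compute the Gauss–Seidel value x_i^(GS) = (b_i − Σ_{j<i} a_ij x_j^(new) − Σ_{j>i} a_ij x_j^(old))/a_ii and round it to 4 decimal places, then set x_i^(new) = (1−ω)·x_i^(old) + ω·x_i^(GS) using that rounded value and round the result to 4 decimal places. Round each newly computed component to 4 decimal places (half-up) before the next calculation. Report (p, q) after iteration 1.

Iteration 1:
  p: GS value = (10 - (2)·0.0000) / (6) = 1.6667;  p ← (1−ω)·0.0000 + ω·1.6667 = 2.3834
  q: GS value = (-11 - (4)·2.3834) / (7) = -2.9334;  q ← (1−ω)·0.0000 + ω·-2.9334 = -4.1948

(2.3834, -4.1948)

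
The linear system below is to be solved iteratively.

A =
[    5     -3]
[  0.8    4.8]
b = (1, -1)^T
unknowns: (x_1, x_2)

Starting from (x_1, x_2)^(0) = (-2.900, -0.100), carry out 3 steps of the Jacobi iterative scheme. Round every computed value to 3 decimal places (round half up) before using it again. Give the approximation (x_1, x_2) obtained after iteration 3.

(0.061, -0.269)

Iteration 1:
  x_1 = (1 - (-3)·-0.100) / (5) = 0.140
  x_2 = (-1 - (0.8)·-2.900) / (4.8) = 0.275
Iteration 2:
  x_1 = (1 - (-3)·0.275) / (5) = 0.365
  x_2 = (-1 - (0.8)·0.140) / (4.8) = -0.232
Iteration 3:
  x_1 = (1 - (-3)·-0.232) / (5) = 0.061
  x_2 = (-1 - (0.8)·0.365) / (4.8) = -0.269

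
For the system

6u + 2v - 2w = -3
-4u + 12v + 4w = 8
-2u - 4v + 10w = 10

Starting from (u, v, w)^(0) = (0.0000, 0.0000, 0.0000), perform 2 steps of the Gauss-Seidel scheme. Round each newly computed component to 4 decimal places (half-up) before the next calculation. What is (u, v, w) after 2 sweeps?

Iteration 1:
  u = (-3 - (2)·0.0000 - (-2)·0.0000) / (6) = -0.5000
  v = (8 - (-4)·-0.5000 - (4)·0.0000) / (12) = 0.5000
  w = (10 - (-2)·-0.5000 - (-4)·0.5000) / (10) = 1.1000
Iteration 2:
  u = (-3 - (2)·0.5000 - (-2)·1.1000) / (6) = -0.3000
  v = (8 - (-4)·-0.3000 - (4)·1.1000) / (12) = 0.2000
  w = (10 - (-2)·-0.3000 - (-4)·0.2000) / (10) = 1.0200

(-0.3000, 0.2000, 1.0200)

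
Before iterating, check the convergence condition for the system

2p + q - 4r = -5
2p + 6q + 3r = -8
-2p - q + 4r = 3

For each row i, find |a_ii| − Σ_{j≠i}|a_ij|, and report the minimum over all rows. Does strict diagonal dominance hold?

row 1: |2| − (1+4) = -3
row 2: |6| − (2+3) = 1
row 3: |4| − (2+1) = 1
minimum over rows = -3 → not strictly diagonally dominant

-3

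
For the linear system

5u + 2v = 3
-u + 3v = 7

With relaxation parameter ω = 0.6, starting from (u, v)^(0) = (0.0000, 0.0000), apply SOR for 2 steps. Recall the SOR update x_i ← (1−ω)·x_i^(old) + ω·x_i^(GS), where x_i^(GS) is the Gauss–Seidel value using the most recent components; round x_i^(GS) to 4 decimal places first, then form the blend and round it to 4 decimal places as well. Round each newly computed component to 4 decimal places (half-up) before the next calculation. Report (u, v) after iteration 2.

Iteration 1:
  u: GS value = (3 - (2)·0.0000) / (5) = 0.6000;  u ← (1−ω)·0.0000 + ω·0.6000 = 0.3600
  v: GS value = (7 - (-1)·0.3600) / (3) = 2.4533;  v ← (1−ω)·0.0000 + ω·2.4533 = 1.4720
Iteration 2:
  u: GS value = (3 - (2)·1.4720) / (5) = 0.0112;  u ← (1−ω)·0.3600 + ω·0.0112 = 0.1507
  v: GS value = (7 - (-1)·0.1507) / (3) = 2.3836;  v ← (1−ω)·1.4720 + ω·2.3836 = 2.0190

(0.1507, 2.0190)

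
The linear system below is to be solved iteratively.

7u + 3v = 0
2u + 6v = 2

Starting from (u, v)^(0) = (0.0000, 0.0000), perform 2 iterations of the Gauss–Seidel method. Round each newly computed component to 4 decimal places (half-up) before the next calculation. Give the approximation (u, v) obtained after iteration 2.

Iteration 1:
  u = (0 - (3)·0.0000) / (7) = 0.0000
  v = (2 - (2)·0.0000) / (6) = 0.3333
Iteration 2:
  u = (0 - (3)·0.3333) / (7) = -0.1428
  v = (2 - (2)·-0.1428) / (6) = 0.3809

(-0.1428, 0.3809)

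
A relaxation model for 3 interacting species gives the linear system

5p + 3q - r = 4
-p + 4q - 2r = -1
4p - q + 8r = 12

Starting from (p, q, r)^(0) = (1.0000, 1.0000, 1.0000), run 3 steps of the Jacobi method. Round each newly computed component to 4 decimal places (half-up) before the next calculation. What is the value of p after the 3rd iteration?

Iteration 1:
  p = (4 - (3)·1.0000 - (-1)·1.0000) / (5) = 0.4000
  q = (-1 - (-1)·1.0000 - (-2)·1.0000) / (4) = 0.5000
  r = (12 - (4)·1.0000 - (-1)·1.0000) / (8) = 1.1250
Iteration 2:
  p = (4 - (3)·0.5000 - (-1)·1.1250) / (5) = 0.7250
  q = (-1 - (-1)·0.4000 - (-2)·1.1250) / (4) = 0.4125
  r = (12 - (4)·0.4000 - (-1)·0.5000) / (8) = 1.3625
Iteration 3:
  p = (4 - (3)·0.4125 - (-1)·1.3625) / (5) = 0.8250
  q = (-1 - (-1)·0.7250 - (-2)·1.3625) / (4) = 0.6125
  r = (12 - (4)·0.7250 - (-1)·0.4125) / (8) = 1.1891

0.8250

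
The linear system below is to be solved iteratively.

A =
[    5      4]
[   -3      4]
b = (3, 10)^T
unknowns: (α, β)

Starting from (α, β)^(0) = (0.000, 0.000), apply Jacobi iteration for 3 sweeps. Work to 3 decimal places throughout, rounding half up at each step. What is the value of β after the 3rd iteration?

Iteration 1:
  α = (3 - (4)·0.000) / (5) = 0.600
  β = (10 - (-3)·0.000) / (4) = 2.500
Iteration 2:
  α = (3 - (4)·2.500) / (5) = -1.400
  β = (10 - (-3)·0.600) / (4) = 2.950
Iteration 3:
  α = (3 - (4)·2.950) / (5) = -1.760
  β = (10 - (-3)·-1.400) / (4) = 1.450

1.450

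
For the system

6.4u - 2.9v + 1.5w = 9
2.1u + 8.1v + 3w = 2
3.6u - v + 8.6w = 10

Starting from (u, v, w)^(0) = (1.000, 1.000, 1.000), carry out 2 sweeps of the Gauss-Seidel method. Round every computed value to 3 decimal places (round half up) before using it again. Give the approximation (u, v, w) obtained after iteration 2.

Iteration 1:
  u = (9 - (-2.9)·1.000 - (1.5)·1.000) / (6.4) = 1.625
  v = (2 - (2.1)·1.625 - (3)·1.000) / (8.1) = -0.545
  w = (10 - (3.6)·1.625 - (-1)·-0.545) / (8.6) = 0.419
Iteration 2:
  u = (9 - (-2.9)·-0.545 - (1.5)·0.419) / (6.4) = 1.061
  v = (2 - (2.1)·1.061 - (3)·0.419) / (8.1) = -0.183
  w = (10 - (3.6)·1.061 - (-1)·-0.183) / (8.6) = 0.697

(1.061, -0.183, 0.697)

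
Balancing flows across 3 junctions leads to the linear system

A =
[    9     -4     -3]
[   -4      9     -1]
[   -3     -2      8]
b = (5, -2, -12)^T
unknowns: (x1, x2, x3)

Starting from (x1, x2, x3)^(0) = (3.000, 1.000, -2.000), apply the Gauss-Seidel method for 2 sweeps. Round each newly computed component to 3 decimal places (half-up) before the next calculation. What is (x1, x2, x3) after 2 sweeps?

Iteration 1:
  x1 = (5 - (-4)·1.000 - (-3)·-2.000) / (9) = 0.333
  x2 = (-2 - (-4)·0.333 - (-1)·-2.000) / (9) = -0.296
  x3 = (-12 - (-3)·0.333 - (-2)·-0.296) / (8) = -1.449
Iteration 2:
  x1 = (5 - (-4)·-0.296 - (-3)·-1.449) / (9) = -0.059
  x2 = (-2 - (-4)·-0.059 - (-1)·-1.449) / (9) = -0.409
  x3 = (-12 - (-3)·-0.059 - (-2)·-0.409) / (8) = -1.624

(-0.059, -0.409, -1.624)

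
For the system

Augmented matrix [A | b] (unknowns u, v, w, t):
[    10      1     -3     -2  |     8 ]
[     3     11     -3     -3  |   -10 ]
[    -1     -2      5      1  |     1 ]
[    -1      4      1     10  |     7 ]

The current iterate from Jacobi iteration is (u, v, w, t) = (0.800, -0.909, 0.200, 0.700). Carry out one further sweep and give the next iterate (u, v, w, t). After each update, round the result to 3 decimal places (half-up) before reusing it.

One sweep:
  u = (8 - (1)·-0.909 - (-3)·0.200 - (-2)·0.700) / (10) = 1.091
  v = (-10 - (3)·0.800 - (-3)·0.200 - (-3)·0.700) / (11) = -0.882
  w = (1 - (-1)·0.800 - (-2)·-0.909 - (1)·0.700) / (5) = -0.144
  t = (7 - (-1)·0.800 - (4)·-0.909 - (1)·0.200) / (10) = 1.124

(1.091, -0.882, -0.144, 1.124)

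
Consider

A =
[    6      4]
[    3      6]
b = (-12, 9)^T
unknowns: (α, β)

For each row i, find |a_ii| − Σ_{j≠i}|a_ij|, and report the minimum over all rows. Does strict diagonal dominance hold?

2

row 1: |6| − (4) = 2
row 2: |6| − (3) = 3
minimum over rows = 2 → strictly diagonally dominant (convergence guaranteed)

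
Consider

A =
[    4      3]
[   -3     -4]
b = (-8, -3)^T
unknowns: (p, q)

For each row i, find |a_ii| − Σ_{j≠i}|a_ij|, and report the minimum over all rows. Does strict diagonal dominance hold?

1

row 1: |4| − (3) = 1
row 2: |-4| − (3) = 1
minimum over rows = 1 → strictly diagonally dominant (convergence guaranteed)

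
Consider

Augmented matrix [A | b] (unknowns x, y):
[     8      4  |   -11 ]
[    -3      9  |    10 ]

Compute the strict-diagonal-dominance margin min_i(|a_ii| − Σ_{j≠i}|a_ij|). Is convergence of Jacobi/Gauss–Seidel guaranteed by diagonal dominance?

row 1: |8| − (4) = 4
row 2: |9| − (3) = 6
minimum over rows = 4 → strictly diagonally dominant (convergence guaranteed)

4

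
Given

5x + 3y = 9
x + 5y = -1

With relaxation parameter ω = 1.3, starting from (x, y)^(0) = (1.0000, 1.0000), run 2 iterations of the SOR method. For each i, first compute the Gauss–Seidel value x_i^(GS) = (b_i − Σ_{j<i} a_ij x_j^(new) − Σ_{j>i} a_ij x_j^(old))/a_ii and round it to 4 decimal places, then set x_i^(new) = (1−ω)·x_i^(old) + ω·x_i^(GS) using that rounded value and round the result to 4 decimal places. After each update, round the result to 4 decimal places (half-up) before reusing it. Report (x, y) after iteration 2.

(2.6544, -0.6839)

Iteration 1:
  x: GS value = (9 - (3)·1.0000) / (5) = 1.2000;  x ← (1−ω)·1.0000 + ω·1.2000 = 1.2600
  y: GS value = (-1 - (1)·1.2600) / (5) = -0.4520;  y ← (1−ω)·1.0000 + ω·-0.4520 = -0.8876
Iteration 2:
  x: GS value = (9 - (3)·-0.8876) / (5) = 2.3326;  x ← (1−ω)·1.2600 + ω·2.3326 = 2.6544
  y: GS value = (-1 - (1)·2.6544) / (5) = -0.7309;  y ← (1−ω)·-0.8876 + ω·-0.7309 = -0.6839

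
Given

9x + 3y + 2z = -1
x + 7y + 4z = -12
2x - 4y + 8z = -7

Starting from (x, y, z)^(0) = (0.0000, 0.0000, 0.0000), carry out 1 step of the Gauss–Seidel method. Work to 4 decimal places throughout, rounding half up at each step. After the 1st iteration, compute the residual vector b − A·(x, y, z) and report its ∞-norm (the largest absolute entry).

8.4879

Iteration 1:
  x = (-1 - (3)·0.0000 - (2)·0.0000) / (9) = -0.1111
  y = (-12 - (1)·-0.1111 - (4)·0.0000) / (7) = -1.6984
  z = (-7 - (2)·-0.1111 - (-4)·-1.6984) / (8) = -1.6964
Residual b − A·x = (8.4879, 6.7855, -0.0002); ∞-norm = 8.4879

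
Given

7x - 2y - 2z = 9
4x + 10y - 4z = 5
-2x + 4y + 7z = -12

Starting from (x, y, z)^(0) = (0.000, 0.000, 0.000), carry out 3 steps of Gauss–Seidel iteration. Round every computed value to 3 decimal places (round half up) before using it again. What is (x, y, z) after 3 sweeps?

(0.821, -0.321, -1.296)

Iteration 1:
  x = (9 - (-2)·0.000 - (-2)·0.000) / (7) = 1.286
  y = (5 - (4)·1.286 - (-4)·0.000) / (10) = -0.014
  z = (-12 - (-2)·1.286 - (4)·-0.014) / (7) = -1.339
Iteration 2:
  x = (9 - (-2)·-0.014 - (-2)·-1.339) / (7) = 0.899
  y = (5 - (4)·0.899 - (-4)·-1.339) / (10) = -0.395
  z = (-12 - (-2)·0.899 - (4)·-0.395) / (7) = -1.232
Iteration 3:
  x = (9 - (-2)·-0.395 - (-2)·-1.232) / (7) = 0.821
  y = (5 - (4)·0.821 - (-4)·-1.232) / (10) = -0.321
  z = (-12 - (-2)·0.821 - (4)·-0.321) / (7) = -1.296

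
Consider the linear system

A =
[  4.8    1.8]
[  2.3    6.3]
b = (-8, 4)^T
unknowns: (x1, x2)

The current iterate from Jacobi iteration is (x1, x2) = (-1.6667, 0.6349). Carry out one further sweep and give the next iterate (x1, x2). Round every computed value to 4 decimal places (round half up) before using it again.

(-1.9048, 1.2434)

One sweep:
  x1 = (-8 - (1.8)·0.6349) / (4.8) = -1.9048
  x2 = (4 - (2.3)·-1.6667) / (6.3) = 1.2434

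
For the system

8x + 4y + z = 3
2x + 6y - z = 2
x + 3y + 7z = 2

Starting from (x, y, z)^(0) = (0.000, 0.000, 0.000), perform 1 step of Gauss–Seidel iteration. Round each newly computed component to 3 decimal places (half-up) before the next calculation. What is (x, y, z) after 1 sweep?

Iteration 1:
  x = (3 - (4)·0.000 - (1)·0.000) / (8) = 0.375
  y = (2 - (2)·0.375 - (-1)·0.000) / (6) = 0.208
  z = (2 - (1)·0.375 - (3)·0.208) / (7) = 0.143

(0.375, 0.208, 0.143)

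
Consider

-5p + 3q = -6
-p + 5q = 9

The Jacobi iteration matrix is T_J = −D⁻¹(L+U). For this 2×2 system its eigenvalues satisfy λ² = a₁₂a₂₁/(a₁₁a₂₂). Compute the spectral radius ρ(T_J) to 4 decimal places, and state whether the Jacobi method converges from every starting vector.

0.3464

a₁₂a₂₁/(a₁₁a₂₂) = (3)·(-1) / ((-5)·(5)) = 0.120000
ρ = √|0.120000| = √0.120000 = 0.3464
ρ < 1, so Jacobi converges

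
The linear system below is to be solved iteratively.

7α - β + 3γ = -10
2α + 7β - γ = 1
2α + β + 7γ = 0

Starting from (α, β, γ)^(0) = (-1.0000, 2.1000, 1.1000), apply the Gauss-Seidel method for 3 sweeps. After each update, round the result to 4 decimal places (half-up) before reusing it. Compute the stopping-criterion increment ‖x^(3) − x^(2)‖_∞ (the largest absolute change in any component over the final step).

Iteration 1:
  α = (-10 - (-1)·2.1000 - (3)·1.1000) / (7) = -1.6000
  β = (1 - (2)·-1.6000 - (-1)·1.1000) / (7) = 0.7571
  γ = (0 - (2)·-1.6000 - (1)·0.7571) / (7) = 0.3490
Iteration 2:
  α = (-10 - (-1)·0.7571 - (3)·0.3490) / (7) = -1.4700
  β = (1 - (2)·-1.4700 - (-1)·0.3490) / (7) = 0.6127
  γ = (0 - (2)·-1.4700 - (1)·0.6127) / (7) = 0.3325
Iteration 3:
  α = (-10 - (-1)·0.6127 - (3)·0.3325) / (7) = -1.4835
  β = (1 - (2)·-1.4835 - (-1)·0.3325) / (7) = 0.6142
  γ = (0 - (2)·-1.4835 - (1)·0.6142) / (7) = 0.3361
Change: (-0.0135, 0.0015, 0.0036) → max |·| = 0.0135

0.0135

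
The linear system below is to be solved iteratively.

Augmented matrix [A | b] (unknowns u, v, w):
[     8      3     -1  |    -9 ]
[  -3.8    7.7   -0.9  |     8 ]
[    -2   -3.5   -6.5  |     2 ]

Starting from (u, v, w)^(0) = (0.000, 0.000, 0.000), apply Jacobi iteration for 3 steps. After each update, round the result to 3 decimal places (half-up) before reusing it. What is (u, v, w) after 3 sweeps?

(-1.358, 0.212, -0.071)

Iteration 1:
  u = (-9 - (3)·0.000 - (-1)·0.000) / (8) = -1.125
  v = (8 - (-3.8)·0.000 - (-0.9)·0.000) / (7.7) = 1.039
  w = (2 - (-2)·0.000 - (-3.5)·0.000) / (-6.5) = -0.308
Iteration 2:
  u = (-9 - (3)·1.039 - (-1)·-0.308) / (8) = -1.553
  v = (8 - (-3.8)·-1.125 - (-0.9)·-0.308) / (7.7) = 0.448
  w = (2 - (-2)·-1.125 - (-3.5)·1.039) / (-6.5) = -0.521
Iteration 3:
  u = (-9 - (3)·0.448 - (-1)·-0.521) / (8) = -1.358
  v = (8 - (-3.8)·-1.553 - (-0.9)·-0.521) / (7.7) = 0.212
  w = (2 - (-2)·-1.553 - (-3.5)·0.448) / (-6.5) = -0.071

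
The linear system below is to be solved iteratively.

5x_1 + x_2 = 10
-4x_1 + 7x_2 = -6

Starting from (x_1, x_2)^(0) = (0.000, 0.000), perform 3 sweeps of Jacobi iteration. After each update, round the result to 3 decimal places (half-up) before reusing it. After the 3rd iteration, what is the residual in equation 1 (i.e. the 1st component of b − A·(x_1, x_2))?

-0.098

Iteration 1:
  x_1 = (10 - (1)·0.000) / (5) = 2.000
  x_2 = (-6 - (-4)·0.000) / (7) = -0.857
Iteration 2:
  x_1 = (10 - (1)·-0.857) / (5) = 2.171
  x_2 = (-6 - (-4)·2.000) / (7) = 0.286
Iteration 3:
  x_1 = (10 - (1)·0.286) / (5) = 1.943
  x_2 = (-6 - (-4)·2.171) / (7) = 0.383
Residual b − A·x = (-0.098, -0.909)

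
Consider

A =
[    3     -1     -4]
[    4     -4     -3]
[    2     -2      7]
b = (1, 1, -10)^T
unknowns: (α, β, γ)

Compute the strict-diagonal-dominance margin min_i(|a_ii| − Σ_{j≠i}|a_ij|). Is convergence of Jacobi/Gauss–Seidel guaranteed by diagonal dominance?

-3

row 1: |3| − (1+4) = -2
row 2: |-4| − (4+3) = -3
row 3: |7| − (2+2) = 3
minimum over rows = -3 → not strictly diagonally dominant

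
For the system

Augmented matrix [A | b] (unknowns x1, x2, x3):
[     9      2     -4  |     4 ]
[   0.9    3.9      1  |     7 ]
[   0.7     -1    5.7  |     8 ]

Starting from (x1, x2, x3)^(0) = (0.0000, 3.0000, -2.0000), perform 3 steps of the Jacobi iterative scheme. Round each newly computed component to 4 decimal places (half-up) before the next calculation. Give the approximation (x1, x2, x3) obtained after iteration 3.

(0.9629, 1.1141, 1.5796)

Iteration 1:
  x1 = (4 - (2)·3.0000 - (-4)·-2.0000) / (9) = -1.1111
  x2 = (7 - (0.9)·0.0000 - (1)·-2.0000) / (3.9) = 2.3077
  x3 = (8 - (0.7)·0.0000 - (-1)·3.0000) / (5.7) = 1.9298
Iteration 2:
  x1 = (4 - (2)·2.3077 - (-4)·1.9298) / (9) = 0.7893
  x2 = (7 - (0.9)·-1.1111 - (1)·1.9298) / (3.9) = 1.5565
  x3 = (8 - (0.7)·-1.1111 - (-1)·2.3077) / (5.7) = 1.9448
Iteration 3:
  x1 = (4 - (2)·1.5565 - (-4)·1.9448) / (9) = 0.9629
  x2 = (7 - (0.9)·0.7893 - (1)·1.9448) / (3.9) = 1.1141
  x3 = (8 - (0.7)·0.7893 - (-1)·1.5565) / (5.7) = 1.5796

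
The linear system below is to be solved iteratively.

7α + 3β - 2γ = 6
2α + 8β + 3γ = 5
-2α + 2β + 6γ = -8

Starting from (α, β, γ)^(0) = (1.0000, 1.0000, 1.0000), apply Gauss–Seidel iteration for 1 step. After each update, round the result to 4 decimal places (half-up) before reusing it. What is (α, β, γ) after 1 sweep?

(0.7143, 0.0714, -1.1190)

Iteration 1:
  α = (6 - (3)·1.0000 - (-2)·1.0000) / (7) = 0.7143
  β = (5 - (2)·0.7143 - (3)·1.0000) / (8) = 0.0714
  γ = (-8 - (-2)·0.7143 - (2)·0.0714) / (6) = -1.1190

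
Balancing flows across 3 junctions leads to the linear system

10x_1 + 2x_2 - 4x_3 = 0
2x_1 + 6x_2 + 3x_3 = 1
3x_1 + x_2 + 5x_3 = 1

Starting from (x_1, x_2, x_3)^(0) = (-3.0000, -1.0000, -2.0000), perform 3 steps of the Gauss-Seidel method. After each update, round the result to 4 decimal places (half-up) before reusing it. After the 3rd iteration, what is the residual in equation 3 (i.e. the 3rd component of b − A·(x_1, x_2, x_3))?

Iteration 1:
  x_1 = (0 - (2)·-1.0000 - (-4)·-2.0000) / (10) = -0.6000
  x_2 = (1 - (2)·-0.6000 - (3)·-2.0000) / (6) = 1.3667
  x_3 = (1 - (3)·-0.6000 - (1)·1.3667) / (5) = 0.2867
Iteration 2:
  x_1 = (0 - (2)·1.3667 - (-4)·0.2867) / (10) = -0.1587
  x_2 = (1 - (2)·-0.1587 - (3)·0.2867) / (6) = 0.0762
  x_3 = (1 - (3)·-0.1587 - (1)·0.0762) / (5) = 0.2800
Iteration 3:
  x_1 = (0 - (2)·0.0762 - (-4)·0.2800) / (10) = 0.0968
  x_2 = (1 - (2)·0.0968 - (3)·0.2800) / (6) = -0.0056
  x_3 = (1 - (3)·0.0968 - (1)·-0.0056) / (5) = 0.1430
Residual b − A·x = (-0.3848, 0.4110, 0.0002)

0.0002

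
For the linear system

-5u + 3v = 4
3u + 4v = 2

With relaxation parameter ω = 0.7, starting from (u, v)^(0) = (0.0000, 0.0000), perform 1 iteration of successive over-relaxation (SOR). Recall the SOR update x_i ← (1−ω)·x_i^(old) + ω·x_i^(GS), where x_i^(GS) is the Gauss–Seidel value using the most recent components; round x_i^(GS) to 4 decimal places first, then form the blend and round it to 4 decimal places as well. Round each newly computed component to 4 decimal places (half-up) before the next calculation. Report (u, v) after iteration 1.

(-0.5600, 0.6440)

Iteration 1:
  u: GS value = (4 - (3)·0.0000) / (-5) = -0.8000;  u ← (1−ω)·0.0000 + ω·-0.8000 = -0.5600
  v: GS value = (2 - (3)·-0.5600) / (4) = 0.9200;  v ← (1−ω)·0.0000 + ω·0.9200 = 0.6440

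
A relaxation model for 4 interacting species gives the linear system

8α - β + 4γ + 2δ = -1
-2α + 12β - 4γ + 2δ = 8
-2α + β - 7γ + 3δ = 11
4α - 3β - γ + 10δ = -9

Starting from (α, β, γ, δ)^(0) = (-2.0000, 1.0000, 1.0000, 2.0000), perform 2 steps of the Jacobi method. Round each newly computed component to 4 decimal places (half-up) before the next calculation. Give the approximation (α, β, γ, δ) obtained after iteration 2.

(-0.1583, 0.4500, -1.1095, -0.4000)

Iteration 1:
  α = (-1 - (-1)·1.0000 - (4)·1.0000 - (2)·2.0000) / (8) = -1.0000
  β = (8 - (-2)·-2.0000 - (-4)·1.0000 - (2)·2.0000) / (12) = 0.3333
  γ = (11 - (-2)·-2.0000 - (1)·1.0000 - (3)·2.0000) / (-7) = 0.0000
  δ = (-9 - (4)·-2.0000 - (-3)·1.0000 - (-1)·1.0000) / (10) = 0.3000
Iteration 2:
  α = (-1 - (-1)·0.3333 - (4)·0.0000 - (2)·0.3000) / (8) = -0.1583
  β = (8 - (-2)·-1.0000 - (-4)·0.0000 - (2)·0.3000) / (12) = 0.4500
  γ = (11 - (-2)·-1.0000 - (1)·0.3333 - (3)·0.3000) / (-7) = -1.1095
  δ = (-9 - (4)·-1.0000 - (-3)·0.3333 - (-1)·0.0000) / (10) = -0.4000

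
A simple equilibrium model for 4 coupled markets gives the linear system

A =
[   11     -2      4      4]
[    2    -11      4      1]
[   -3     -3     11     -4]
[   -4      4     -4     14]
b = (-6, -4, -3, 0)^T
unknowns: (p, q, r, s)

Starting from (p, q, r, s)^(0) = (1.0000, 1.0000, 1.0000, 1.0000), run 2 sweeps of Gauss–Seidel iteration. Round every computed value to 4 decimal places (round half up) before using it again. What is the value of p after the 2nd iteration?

Iteration 1:
  p = (-6 - (-2)·1.0000 - (4)·1.0000 - (4)·1.0000) / (11) = -1.0909
  q = (-4 - (2)·-1.0909 - (4)·1.0000 - (1)·1.0000) / (-11) = 0.6198
  r = (-3 - (-3)·-1.0909 - (-3)·0.6198 - (-4)·1.0000) / (11) = -0.0376
  s = (0 - (-4)·-1.0909 - (4)·0.6198 - (-4)·-0.0376) / (14) = -0.4995
Iteration 2:
  p = (-6 - (-2)·0.6198 - (4)·-0.0376 - (4)·-0.4995) / (11) = -0.2375
  q = (-4 - (2)·-0.2375 - (4)·-0.0376 - (1)·-0.4995) / (-11) = 0.2614
  r = (-3 - (-3)·-0.2375 - (-3)·0.2614 - (-4)·-0.4995) / (11) = -0.4478
  s = (0 - (-4)·-0.2375 - (4)·0.2614 - (-4)·-0.4478) / (14) = -0.2705

-0.2375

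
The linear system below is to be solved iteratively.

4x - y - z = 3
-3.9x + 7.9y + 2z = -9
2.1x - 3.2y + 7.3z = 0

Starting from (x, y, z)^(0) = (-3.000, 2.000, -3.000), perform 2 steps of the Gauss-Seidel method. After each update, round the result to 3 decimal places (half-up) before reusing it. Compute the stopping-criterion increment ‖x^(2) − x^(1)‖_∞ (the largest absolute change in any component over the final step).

0.626

Iteration 1:
  x = (3 - (-1)·2.000 - (-1)·-3.000) / (4) = 0.500
  y = (-9 - (-3.9)·0.500 - (2)·-3.000) / (7.9) = -0.133
  z = (0 - (2.1)·0.500 - (-3.2)·-0.133) / (7.3) = -0.202
Iteration 2:
  x = (3 - (-1)·-0.133 - (-1)·-0.202) / (4) = 0.666
  y = (-9 - (-3.9)·0.666 - (2)·-0.202) / (7.9) = -0.759
  z = (0 - (2.1)·0.666 - (-3.2)·-0.759) / (7.3) = -0.524
Change: (0.166, -0.626, -0.322) → max |·| = 0.626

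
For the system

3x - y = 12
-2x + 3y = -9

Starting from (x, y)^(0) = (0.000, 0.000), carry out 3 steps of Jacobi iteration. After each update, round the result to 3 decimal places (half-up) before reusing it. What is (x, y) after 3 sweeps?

(3.889, -1.000)

Iteration 1:
  x = (12 - (-1)·0.000) / (3) = 4.000
  y = (-9 - (-2)·0.000) / (3) = -3.000
Iteration 2:
  x = (12 - (-1)·-3.000) / (3) = 3.000
  y = (-9 - (-2)·4.000) / (3) = -0.333
Iteration 3:
  x = (12 - (-1)·-0.333) / (3) = 3.889
  y = (-9 - (-2)·3.000) / (3) = -1.000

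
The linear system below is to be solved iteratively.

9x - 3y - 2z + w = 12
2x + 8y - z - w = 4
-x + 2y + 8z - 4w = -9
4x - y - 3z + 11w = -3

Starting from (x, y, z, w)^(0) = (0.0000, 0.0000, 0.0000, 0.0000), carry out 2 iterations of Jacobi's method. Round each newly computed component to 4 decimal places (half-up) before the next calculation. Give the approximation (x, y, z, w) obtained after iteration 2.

(1.2803, -0.0080, -1.2197, -1.0189)

Iteration 1:
  x = (12 - (-3)·0.0000 - (-2)·0.0000 - (1)·0.0000) / (9) = 1.3333
  y = (4 - (2)·0.0000 - (-1)·0.0000 - (-1)·0.0000) / (8) = 0.5000
  z = (-9 - (-1)·0.0000 - (2)·0.0000 - (-4)·0.0000) / (8) = -1.1250
  w = (-3 - (4)·0.0000 - (-1)·0.0000 - (-3)·0.0000) / (11) = -0.2727
Iteration 2:
  x = (12 - (-3)·0.5000 - (-2)·-1.1250 - (1)·-0.2727) / (9) = 1.2803
  y = (4 - (2)·1.3333 - (-1)·-1.1250 - (-1)·-0.2727) / (8) = -0.0080
  z = (-9 - (-1)·1.3333 - (2)·0.5000 - (-4)·-0.2727) / (8) = -1.2197
  w = (-3 - (4)·1.3333 - (-1)·0.5000 - (-3)·-1.1250) / (11) = -1.0189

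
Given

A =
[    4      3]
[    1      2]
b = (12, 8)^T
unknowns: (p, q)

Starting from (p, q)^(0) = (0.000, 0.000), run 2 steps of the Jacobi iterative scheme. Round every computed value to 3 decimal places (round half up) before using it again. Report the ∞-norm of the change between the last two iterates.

Iteration 1:
  p = (12 - (3)·0.000) / (4) = 3.000
  q = (8 - (1)·0.000) / (2) = 4.000
Iteration 2:
  p = (12 - (3)·4.000) / (4) = 0.000
  q = (8 - (1)·3.000) / (2) = 2.500
Change: (-3.000, -1.500) → max |·| = 3.000

3.000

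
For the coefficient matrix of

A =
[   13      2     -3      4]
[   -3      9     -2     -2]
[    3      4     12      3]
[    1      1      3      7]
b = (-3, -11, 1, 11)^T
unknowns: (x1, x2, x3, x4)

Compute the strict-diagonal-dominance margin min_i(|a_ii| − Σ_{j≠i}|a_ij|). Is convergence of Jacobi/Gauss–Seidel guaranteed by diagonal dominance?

2

row 1: |13| − (2+3+4) = 4
row 2: |9| − (3+2+2) = 2
row 3: |12| − (3+4+3) = 2
row 4: |7| − (1+1+3) = 2
minimum over rows = 2 → strictly diagonally dominant (convergence guaranteed)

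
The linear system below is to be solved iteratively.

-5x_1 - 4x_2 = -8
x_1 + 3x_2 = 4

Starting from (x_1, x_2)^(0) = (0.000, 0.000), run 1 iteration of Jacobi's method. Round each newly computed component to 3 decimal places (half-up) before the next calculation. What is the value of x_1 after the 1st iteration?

Iteration 1:
  x_1 = (-8 - (-4)·0.000) / (-5) = 1.600
  x_2 = (4 - (1)·0.000) / (3) = 1.333

1.600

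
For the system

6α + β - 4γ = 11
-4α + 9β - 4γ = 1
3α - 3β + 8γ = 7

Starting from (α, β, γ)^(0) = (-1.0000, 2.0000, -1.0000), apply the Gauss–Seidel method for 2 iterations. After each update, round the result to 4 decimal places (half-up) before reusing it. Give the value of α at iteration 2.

Iteration 1:
  α = (11 - (1)·2.0000 - (-4)·-1.0000) / (6) = 0.8333
  β = (1 - (-4)·0.8333 - (-4)·-1.0000) / (9) = 0.0370
  γ = (7 - (3)·0.8333 - (-3)·0.0370) / (8) = 0.5764
Iteration 2:
  α = (11 - (1)·0.0370 - (-4)·0.5764) / (6) = 2.2114
  β = (1 - (-4)·2.2114 - (-4)·0.5764) / (9) = 1.3501
  γ = (7 - (3)·2.2114 - (-3)·1.3501) / (8) = 0.5520

2.2114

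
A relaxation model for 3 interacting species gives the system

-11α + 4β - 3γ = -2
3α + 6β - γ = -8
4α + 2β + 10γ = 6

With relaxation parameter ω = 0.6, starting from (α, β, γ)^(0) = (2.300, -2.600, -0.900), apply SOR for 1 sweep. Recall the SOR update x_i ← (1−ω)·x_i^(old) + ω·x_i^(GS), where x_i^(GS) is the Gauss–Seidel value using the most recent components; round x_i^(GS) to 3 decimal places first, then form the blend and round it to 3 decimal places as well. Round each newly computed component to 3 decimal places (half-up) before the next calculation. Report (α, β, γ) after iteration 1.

Iteration 1:
  α: GS value = (-2 - (4)·-2.600 - (-3)·-0.900) / (-11) = -0.518;  α ← (1−ω)·2.300 + ω·-0.518 = 0.609
  β: GS value = (-8 - (3)·0.609 - (-1)·-0.900) / (6) = -1.788;  β ← (1−ω)·-2.600 + ω·-1.788 = -2.113
  γ: GS value = (6 - (4)·0.609 - (2)·-2.113) / (10) = 0.779;  γ ← (1−ω)·-0.900 + ω·0.779 = 0.107

(0.609, -2.113, 0.107)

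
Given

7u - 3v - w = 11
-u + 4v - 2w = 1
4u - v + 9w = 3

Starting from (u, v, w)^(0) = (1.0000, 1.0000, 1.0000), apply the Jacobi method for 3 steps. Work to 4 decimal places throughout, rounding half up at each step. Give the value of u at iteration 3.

Iteration 1:
  u = (11 - (-3)·1.0000 - (-1)·1.0000) / (7) = 2.1429
  v = (1 - (-1)·1.0000 - (-2)·1.0000) / (4) = 1.0000
  w = (3 - (4)·1.0000 - (-1)·1.0000) / (9) = 0.0000
Iteration 2:
  u = (11 - (-3)·1.0000 - (-1)·0.0000) / (7) = 2.0000
  v = (1 - (-1)·2.1429 - (-2)·0.0000) / (4) = 0.7857
  w = (3 - (4)·2.1429 - (-1)·1.0000) / (9) = -0.5080
Iteration 3:
  u = (11 - (-3)·0.7857 - (-1)·-0.5080) / (7) = 1.8356
  v = (1 - (-1)·2.0000 - (-2)·-0.5080) / (4) = 0.4960
  w = (3 - (4)·2.0000 - (-1)·0.7857) / (9) = -0.4683

1.8356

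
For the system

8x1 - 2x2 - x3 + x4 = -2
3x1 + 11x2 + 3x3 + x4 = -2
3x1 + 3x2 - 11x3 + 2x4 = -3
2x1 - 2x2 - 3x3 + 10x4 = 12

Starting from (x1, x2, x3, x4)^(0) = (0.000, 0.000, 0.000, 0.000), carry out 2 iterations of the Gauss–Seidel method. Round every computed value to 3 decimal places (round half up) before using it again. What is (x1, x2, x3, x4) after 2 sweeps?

(-0.417, -0.232, 0.328, 1.335)

Iteration 1:
  x1 = (-2 - (-2)·0.000 - (-1)·0.000 - (1)·0.000) / (8) = -0.250
  x2 = (-2 - (3)·-0.250 - (3)·0.000 - (1)·0.000) / (11) = -0.114
  x3 = (-3 - (3)·-0.250 - (3)·-0.114 - (2)·0.000) / (-11) = 0.173
  x4 = (12 - (2)·-0.250 - (-2)·-0.114 - (-3)·0.173) / (10) = 1.279
Iteration 2:
  x1 = (-2 - (-2)·-0.114 - (-1)·0.173 - (1)·1.279) / (8) = -0.417
  x2 = (-2 - (3)·-0.417 - (3)·0.173 - (1)·1.279) / (11) = -0.232
  x3 = (-3 - (3)·-0.417 - (3)·-0.232 - (2)·1.279) / (-11) = 0.328
  x4 = (12 - (2)·-0.417 - (-2)·-0.232 - (-3)·0.328) / (10) = 1.335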